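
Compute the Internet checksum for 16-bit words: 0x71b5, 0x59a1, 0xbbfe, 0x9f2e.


Sum all words (with carry folding):
+ 0x71b5 = 0x71b5
+ 0x59a1 = 0xcb56
+ 0xbbfe = 0x8755
+ 0x9f2e = 0x2684
One's complement: ~0x2684
Checksum = 0xd97b


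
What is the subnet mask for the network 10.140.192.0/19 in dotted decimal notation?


/19 means 19 network bits, 13 host bits
Binary: 11111111111111111110000000000000
Mask: 255.255.224.0


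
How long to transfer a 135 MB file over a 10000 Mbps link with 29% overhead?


Effective throughput = 10000 * (1 - 29/100) = 7100 Mbps
File size in Mb = 135 * 8 = 1080 Mb
Time = 1080 / 7100
Time = 0.1521 seconds


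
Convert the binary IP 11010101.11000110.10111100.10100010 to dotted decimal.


11010101 = 213
11000110 = 198
10111100 = 188
10100010 = 162
IP: 213.198.188.162


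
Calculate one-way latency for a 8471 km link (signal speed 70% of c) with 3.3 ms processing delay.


Speed = 0.7 * 3e5 km/s = 210000 km/s
Propagation delay = 8471 / 210000 = 0.0403 s = 40.3381 ms
Processing delay = 3.3 ms
Total one-way latency = 43.6381 ms


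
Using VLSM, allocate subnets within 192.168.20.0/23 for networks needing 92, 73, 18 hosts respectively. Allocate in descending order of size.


92 hosts -> /25 (126 usable): 192.168.20.0/25
73 hosts -> /25 (126 usable): 192.168.20.128/25
18 hosts -> /27 (30 usable): 192.168.21.0/27
Allocation: 192.168.20.0/25 (92 hosts, 126 usable); 192.168.20.128/25 (73 hosts, 126 usable); 192.168.21.0/27 (18 hosts, 30 usable)


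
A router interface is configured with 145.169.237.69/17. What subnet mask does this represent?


/17 means 17 network bits, 15 host bits
Binary: 11111111111111111000000000000000
Mask: 255.255.128.0


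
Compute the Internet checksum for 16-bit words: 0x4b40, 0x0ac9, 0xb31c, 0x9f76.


Sum all words (with carry folding):
+ 0x4b40 = 0x4b40
+ 0x0ac9 = 0x5609
+ 0xb31c = 0x0926
+ 0x9f76 = 0xa89c
One's complement: ~0xa89c
Checksum = 0x5763


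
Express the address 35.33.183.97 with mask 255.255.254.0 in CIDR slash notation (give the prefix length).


Binary: 11111111.11111111.11111110.00000000
Count leading 1s
Prefix: /23


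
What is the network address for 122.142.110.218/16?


IP:   01111010.10001110.01101110.11011010
Mask: 11111111.11111111.00000000.00000000
AND operation:
Net:  01111010.10001110.00000000.00000000
Network: 122.142.0.0/16


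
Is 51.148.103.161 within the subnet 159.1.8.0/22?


Subnet network: 159.1.8.0
Test IP AND mask: 51.148.100.0
No, 51.148.103.161 is not in 159.1.8.0/22


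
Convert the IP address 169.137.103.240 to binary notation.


169 = 10101001
137 = 10001001
103 = 01100111
240 = 11110000
Binary: 10101001.10001001.01100111.11110000


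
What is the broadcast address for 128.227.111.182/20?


Network: 128.227.96.0/20
Host bits = 12
Set all host bits to 1:
Broadcast: 128.227.111.255


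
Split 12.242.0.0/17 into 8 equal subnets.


New prefix = 17 + 3 = 20
Each subnet has 4096 addresses
  12.242.0.0/20
  12.242.16.0/20
  12.242.32.0/20
  12.242.48.0/20
  12.242.64.0/20
  12.242.80.0/20
  12.242.96.0/20
  12.242.112.0/20
Subnets: 12.242.0.0/20, 12.242.16.0/20, 12.242.32.0/20, 12.242.48.0/20, 12.242.64.0/20, 12.242.80.0/20, 12.242.96.0/20, 12.242.112.0/20


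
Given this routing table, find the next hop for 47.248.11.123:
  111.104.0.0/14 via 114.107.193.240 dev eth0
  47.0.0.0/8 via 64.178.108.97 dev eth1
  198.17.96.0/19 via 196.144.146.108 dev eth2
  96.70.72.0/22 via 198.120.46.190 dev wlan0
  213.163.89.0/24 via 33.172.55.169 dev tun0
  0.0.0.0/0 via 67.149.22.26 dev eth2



Longest prefix match for 47.248.11.123:
  /14 111.104.0.0: no
  /8 47.0.0.0: MATCH
  /19 198.17.96.0: no
  /22 96.70.72.0: no
  /24 213.163.89.0: no
  /0 0.0.0.0: MATCH
Selected: next-hop 64.178.108.97 via eth1 (matched /8)


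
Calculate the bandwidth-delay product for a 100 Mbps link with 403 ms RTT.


BDP = bandwidth * RTT
= 100 Mbps * 403 ms
= 100 * 1e6 * 403 / 1000 bits
= 40300000 bits
= 5037500 bytes
= 4919.4336 KB
BDP = 40300000 bits (5037500 bytes)


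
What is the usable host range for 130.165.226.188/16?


Network: 130.165.0.0
Broadcast: 130.165.255.255
First usable = network + 1
Last usable = broadcast - 1
Range: 130.165.0.1 to 130.165.255.254


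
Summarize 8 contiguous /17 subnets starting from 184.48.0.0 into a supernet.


Original prefix: /17
Number of subnets: 8 = 2^3
New prefix = 17 - 3 = 14
Supernet: 184.48.0.0/14


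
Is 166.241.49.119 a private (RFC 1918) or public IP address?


RFC 1918 private ranges:
  10.0.0.0/8 (10.0.0.0 - 10.255.255.255)
  172.16.0.0/12 (172.16.0.0 - 172.31.255.255)
  192.168.0.0/16 (192.168.0.0 - 192.168.255.255)
Public (not in any RFC 1918 range)


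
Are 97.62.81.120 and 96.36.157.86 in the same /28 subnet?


Mask: 255.255.255.240
97.62.81.120 AND mask = 97.62.81.112
96.36.157.86 AND mask = 96.36.157.80
No, different subnets (97.62.81.112 vs 96.36.157.80)


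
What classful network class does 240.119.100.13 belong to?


First octet: 240
Binary: 11110000
1111xxxx -> Class E (240-255)
Class E (reserved), default mask N/A


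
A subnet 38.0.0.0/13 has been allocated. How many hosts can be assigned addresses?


Host bits = 32 - 13 = 19
Total addresses = 2^19 = 524288
Usable = total - 2 (network and broadcast)
Usable hosts: 524286


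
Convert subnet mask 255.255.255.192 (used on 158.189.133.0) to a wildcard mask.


Subnet mask: 255.255.255.192
Wildcard = 255.255.255.255 - subnet mask
255 - 255 = 0
255 - 255 = 0
255 - 255 = 0
255 - 192 = 63
Wildcard: 0.0.0.63


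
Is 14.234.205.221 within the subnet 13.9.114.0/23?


Subnet network: 13.9.114.0
Test IP AND mask: 14.234.204.0
No, 14.234.205.221 is not in 13.9.114.0/23


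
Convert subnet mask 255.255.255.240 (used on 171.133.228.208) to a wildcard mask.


Subnet mask: 255.255.255.240
Wildcard = 255.255.255.255 - subnet mask
255 - 255 = 0
255 - 255 = 0
255 - 255 = 0
255 - 240 = 15
Wildcard: 0.0.0.15


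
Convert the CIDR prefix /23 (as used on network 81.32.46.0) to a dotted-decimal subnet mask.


/23 means 23 network bits, 9 host bits
Binary: 11111111111111111111111000000000
Mask: 255.255.254.0


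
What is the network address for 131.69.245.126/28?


IP:   10000011.01000101.11110101.01111110
Mask: 11111111.11111111.11111111.11110000
AND operation:
Net:  10000011.01000101.11110101.01110000
Network: 131.69.245.112/28


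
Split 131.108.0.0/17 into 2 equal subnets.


New prefix = 17 + 1 = 18
Each subnet has 16384 addresses
  131.108.0.0/18
  131.108.64.0/18
Subnets: 131.108.0.0/18, 131.108.64.0/18


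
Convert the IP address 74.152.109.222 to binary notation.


74 = 01001010
152 = 10011000
109 = 01101101
222 = 11011110
Binary: 01001010.10011000.01101101.11011110


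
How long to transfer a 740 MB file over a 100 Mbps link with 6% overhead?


Effective throughput = 100 * (1 - 6/100) = 94 Mbps
File size in Mb = 740 * 8 = 5920 Mb
Time = 5920 / 94
Time = 62.9787 seconds


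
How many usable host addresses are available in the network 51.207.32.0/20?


Host bits = 32 - 20 = 12
Total addresses = 2^12 = 4096
Usable = total - 2 (network and broadcast)
Usable hosts: 4094


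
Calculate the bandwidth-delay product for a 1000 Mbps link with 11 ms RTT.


BDP = bandwidth * RTT
= 1000 Mbps * 11 ms
= 1000 * 1e6 * 11 / 1000 bits
= 11000000 bits
= 1375000 bytes
= 1342.7734 KB
BDP = 11000000 bits (1375000 bytes)


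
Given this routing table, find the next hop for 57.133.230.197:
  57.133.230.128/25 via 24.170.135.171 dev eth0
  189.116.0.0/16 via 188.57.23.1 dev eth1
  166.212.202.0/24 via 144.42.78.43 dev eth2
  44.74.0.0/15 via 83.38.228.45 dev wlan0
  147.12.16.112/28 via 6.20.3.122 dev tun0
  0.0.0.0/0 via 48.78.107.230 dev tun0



Longest prefix match for 57.133.230.197:
  /25 57.133.230.128: MATCH
  /16 189.116.0.0: no
  /24 166.212.202.0: no
  /15 44.74.0.0: no
  /28 147.12.16.112: no
  /0 0.0.0.0: MATCH
Selected: next-hop 24.170.135.171 via eth0 (matched /25)


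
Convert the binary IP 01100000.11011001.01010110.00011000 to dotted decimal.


01100000 = 96
11011001 = 217
01010110 = 86
00011000 = 24
IP: 96.217.86.24


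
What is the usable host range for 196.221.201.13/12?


Network: 196.208.0.0
Broadcast: 196.223.255.255
First usable = network + 1
Last usable = broadcast - 1
Range: 196.208.0.1 to 196.223.255.254


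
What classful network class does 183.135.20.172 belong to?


First octet: 183
Binary: 10110111
10xxxxxx -> Class B (128-191)
Class B, default mask 255.255.0.0 (/16)


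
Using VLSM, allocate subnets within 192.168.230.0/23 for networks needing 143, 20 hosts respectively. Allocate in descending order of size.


143 hosts -> /24 (254 usable): 192.168.230.0/24
20 hosts -> /27 (30 usable): 192.168.231.0/27
Allocation: 192.168.230.0/24 (143 hosts, 254 usable); 192.168.231.0/27 (20 hosts, 30 usable)


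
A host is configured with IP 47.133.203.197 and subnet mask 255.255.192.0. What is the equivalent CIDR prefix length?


Binary: 11111111.11111111.11000000.00000000
Count leading 1s
Prefix: /18


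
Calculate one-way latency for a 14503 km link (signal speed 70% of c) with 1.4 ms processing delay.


Speed = 0.7 * 3e5 km/s = 210000 km/s
Propagation delay = 14503 / 210000 = 0.0691 s = 69.0619 ms
Processing delay = 1.4 ms
Total one-way latency = 70.4619 ms


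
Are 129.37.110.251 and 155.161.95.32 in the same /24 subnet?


Mask: 255.255.255.0
129.37.110.251 AND mask = 129.37.110.0
155.161.95.32 AND mask = 155.161.95.0
No, different subnets (129.37.110.0 vs 155.161.95.0)


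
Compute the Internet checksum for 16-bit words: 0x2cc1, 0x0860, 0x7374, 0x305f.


Sum all words (with carry folding):
+ 0x2cc1 = 0x2cc1
+ 0x0860 = 0x3521
+ 0x7374 = 0xa895
+ 0x305f = 0xd8f4
One's complement: ~0xd8f4
Checksum = 0x270b


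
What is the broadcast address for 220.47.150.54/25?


Network: 220.47.150.0/25
Host bits = 7
Set all host bits to 1:
Broadcast: 220.47.150.127


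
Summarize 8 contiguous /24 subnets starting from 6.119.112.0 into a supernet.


Original prefix: /24
Number of subnets: 8 = 2^3
New prefix = 24 - 3 = 21
Supernet: 6.119.112.0/21


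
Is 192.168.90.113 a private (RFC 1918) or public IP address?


RFC 1918 private ranges:
  10.0.0.0/8 (10.0.0.0 - 10.255.255.255)
  172.16.0.0/12 (172.16.0.0 - 172.31.255.255)
  192.168.0.0/16 (192.168.0.0 - 192.168.255.255)
Private (in 192.168.0.0/16)


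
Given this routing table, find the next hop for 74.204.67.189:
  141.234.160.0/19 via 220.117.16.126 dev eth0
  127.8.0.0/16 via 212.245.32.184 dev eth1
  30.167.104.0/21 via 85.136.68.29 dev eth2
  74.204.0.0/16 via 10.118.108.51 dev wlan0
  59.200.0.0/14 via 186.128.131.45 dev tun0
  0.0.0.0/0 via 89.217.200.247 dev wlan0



Longest prefix match for 74.204.67.189:
  /19 141.234.160.0: no
  /16 127.8.0.0: no
  /21 30.167.104.0: no
  /16 74.204.0.0: MATCH
  /14 59.200.0.0: no
  /0 0.0.0.0: MATCH
Selected: next-hop 10.118.108.51 via wlan0 (matched /16)


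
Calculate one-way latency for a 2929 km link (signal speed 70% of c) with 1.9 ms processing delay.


Speed = 0.7 * 3e5 km/s = 210000 km/s
Propagation delay = 2929 / 210000 = 0.0139 s = 13.9476 ms
Processing delay = 1.9 ms
Total one-way latency = 15.8476 ms


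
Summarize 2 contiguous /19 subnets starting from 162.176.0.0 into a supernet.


Original prefix: /19
Number of subnets: 2 = 2^1
New prefix = 19 - 1 = 18
Supernet: 162.176.0.0/18


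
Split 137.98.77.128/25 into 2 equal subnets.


New prefix = 25 + 1 = 26
Each subnet has 64 addresses
  137.98.77.128/26
  137.98.77.192/26
Subnets: 137.98.77.128/26, 137.98.77.192/26


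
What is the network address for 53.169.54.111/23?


IP:   00110101.10101001.00110110.01101111
Mask: 11111111.11111111.11111110.00000000
AND operation:
Net:  00110101.10101001.00110110.00000000
Network: 53.169.54.0/23


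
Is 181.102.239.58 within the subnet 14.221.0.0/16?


Subnet network: 14.221.0.0
Test IP AND mask: 181.102.0.0
No, 181.102.239.58 is not in 14.221.0.0/16


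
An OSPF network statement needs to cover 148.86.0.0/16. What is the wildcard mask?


Subnet mask: 255.255.0.0
Wildcard = 255.255.255.255 - subnet mask
255 - 255 = 0
255 - 255 = 0
255 - 0 = 255
255 - 0 = 255
Wildcard: 0.0.255.255


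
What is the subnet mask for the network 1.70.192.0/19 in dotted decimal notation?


/19 means 19 network bits, 13 host bits
Binary: 11111111111111111110000000000000
Mask: 255.255.224.0


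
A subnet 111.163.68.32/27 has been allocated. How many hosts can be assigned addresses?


Host bits = 32 - 27 = 5
Total addresses = 2^5 = 32
Usable = total - 2 (network and broadcast)
Usable hosts: 30


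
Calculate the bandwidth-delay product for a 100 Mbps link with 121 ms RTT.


BDP = bandwidth * RTT
= 100 Mbps * 121 ms
= 100 * 1e6 * 121 / 1000 bits
= 12100000 bits
= 1512500 bytes
= 1477.0508 KB
BDP = 12100000 bits (1512500 bytes)


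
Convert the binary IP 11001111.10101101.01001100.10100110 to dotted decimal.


11001111 = 207
10101101 = 173
01001100 = 76
10100110 = 166
IP: 207.173.76.166


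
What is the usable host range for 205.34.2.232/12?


Network: 205.32.0.0
Broadcast: 205.47.255.255
First usable = network + 1
Last usable = broadcast - 1
Range: 205.32.0.1 to 205.47.255.254


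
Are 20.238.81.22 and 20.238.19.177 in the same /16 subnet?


Mask: 255.255.0.0
20.238.81.22 AND mask = 20.238.0.0
20.238.19.177 AND mask = 20.238.0.0
Yes, same subnet (20.238.0.0)


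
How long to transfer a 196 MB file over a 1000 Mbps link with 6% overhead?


Effective throughput = 1000 * (1 - 6/100) = 940 Mbps
File size in Mb = 196 * 8 = 1568 Mb
Time = 1568 / 940
Time = 1.6681 seconds


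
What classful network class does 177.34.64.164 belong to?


First octet: 177
Binary: 10110001
10xxxxxx -> Class B (128-191)
Class B, default mask 255.255.0.0 (/16)


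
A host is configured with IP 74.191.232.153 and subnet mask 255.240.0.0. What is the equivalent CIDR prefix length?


Binary: 11111111.11110000.00000000.00000000
Count leading 1s
Prefix: /12


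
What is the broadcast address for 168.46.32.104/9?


Network: 168.0.0.0/9
Host bits = 23
Set all host bits to 1:
Broadcast: 168.127.255.255


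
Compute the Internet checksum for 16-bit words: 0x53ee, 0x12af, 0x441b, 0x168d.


Sum all words (with carry folding):
+ 0x53ee = 0x53ee
+ 0x12af = 0x669d
+ 0x441b = 0xaab8
+ 0x168d = 0xc145
One's complement: ~0xc145
Checksum = 0x3eba


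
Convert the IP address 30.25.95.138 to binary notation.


30 = 00011110
25 = 00011001
95 = 01011111
138 = 10001010
Binary: 00011110.00011001.01011111.10001010


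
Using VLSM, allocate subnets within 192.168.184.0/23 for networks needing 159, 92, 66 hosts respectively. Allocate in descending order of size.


159 hosts -> /24 (254 usable): 192.168.184.0/24
92 hosts -> /25 (126 usable): 192.168.185.0/25
66 hosts -> /25 (126 usable): 192.168.185.128/25
Allocation: 192.168.184.0/24 (159 hosts, 254 usable); 192.168.185.0/25 (92 hosts, 126 usable); 192.168.185.128/25 (66 hosts, 126 usable)


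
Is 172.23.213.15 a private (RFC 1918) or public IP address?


RFC 1918 private ranges:
  10.0.0.0/8 (10.0.0.0 - 10.255.255.255)
  172.16.0.0/12 (172.16.0.0 - 172.31.255.255)
  192.168.0.0/16 (192.168.0.0 - 192.168.255.255)
Private (in 172.16.0.0/12)


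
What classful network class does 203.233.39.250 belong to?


First octet: 203
Binary: 11001011
110xxxxx -> Class C (192-223)
Class C, default mask 255.255.255.0 (/24)


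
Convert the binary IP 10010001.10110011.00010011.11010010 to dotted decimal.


10010001 = 145
10110011 = 179
00010011 = 19
11010010 = 210
IP: 145.179.19.210


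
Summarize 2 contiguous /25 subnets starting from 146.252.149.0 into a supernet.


Original prefix: /25
Number of subnets: 2 = 2^1
New prefix = 25 - 1 = 24
Supernet: 146.252.149.0/24


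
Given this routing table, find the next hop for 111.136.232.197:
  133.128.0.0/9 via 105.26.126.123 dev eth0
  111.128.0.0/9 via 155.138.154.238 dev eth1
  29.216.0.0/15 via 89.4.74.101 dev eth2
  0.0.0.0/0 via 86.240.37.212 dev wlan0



Longest prefix match for 111.136.232.197:
  /9 133.128.0.0: no
  /9 111.128.0.0: MATCH
  /15 29.216.0.0: no
  /0 0.0.0.0: MATCH
Selected: next-hop 155.138.154.238 via eth1 (matched /9)


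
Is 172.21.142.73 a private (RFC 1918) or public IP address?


RFC 1918 private ranges:
  10.0.0.0/8 (10.0.0.0 - 10.255.255.255)
  172.16.0.0/12 (172.16.0.0 - 172.31.255.255)
  192.168.0.0/16 (192.168.0.0 - 192.168.255.255)
Private (in 172.16.0.0/12)


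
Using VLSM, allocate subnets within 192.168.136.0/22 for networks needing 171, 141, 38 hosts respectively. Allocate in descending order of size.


171 hosts -> /24 (254 usable): 192.168.136.0/24
141 hosts -> /24 (254 usable): 192.168.137.0/24
38 hosts -> /26 (62 usable): 192.168.138.0/26
Allocation: 192.168.136.0/24 (171 hosts, 254 usable); 192.168.137.0/24 (141 hosts, 254 usable); 192.168.138.0/26 (38 hosts, 62 usable)


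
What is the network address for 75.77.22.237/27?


IP:   01001011.01001101.00010110.11101101
Mask: 11111111.11111111.11111111.11100000
AND operation:
Net:  01001011.01001101.00010110.11100000
Network: 75.77.22.224/27


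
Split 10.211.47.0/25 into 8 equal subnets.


New prefix = 25 + 3 = 28
Each subnet has 16 addresses
  10.211.47.0/28
  10.211.47.16/28
  10.211.47.32/28
  10.211.47.48/28
  10.211.47.64/28
  10.211.47.80/28
  10.211.47.96/28
  10.211.47.112/28
Subnets: 10.211.47.0/28, 10.211.47.16/28, 10.211.47.32/28, 10.211.47.48/28, 10.211.47.64/28, 10.211.47.80/28, 10.211.47.96/28, 10.211.47.112/28


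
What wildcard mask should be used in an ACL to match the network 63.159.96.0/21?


Subnet mask: 255.255.248.0
Wildcard = 255.255.255.255 - subnet mask
255 - 255 = 0
255 - 255 = 0
255 - 248 = 7
255 - 0 = 255
Wildcard: 0.0.7.255


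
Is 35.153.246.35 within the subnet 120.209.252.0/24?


Subnet network: 120.209.252.0
Test IP AND mask: 35.153.246.0
No, 35.153.246.35 is not in 120.209.252.0/24


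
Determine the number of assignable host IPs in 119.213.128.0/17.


Host bits = 32 - 17 = 15
Total addresses = 2^15 = 32768
Usable = total - 2 (network and broadcast)
Usable hosts: 32766


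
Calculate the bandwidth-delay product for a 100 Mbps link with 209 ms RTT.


BDP = bandwidth * RTT
= 100 Mbps * 209 ms
= 100 * 1e6 * 209 / 1000 bits
= 20900000 bits
= 2612500 bytes
= 2551.2695 KB
BDP = 20900000 bits (2612500 bytes)


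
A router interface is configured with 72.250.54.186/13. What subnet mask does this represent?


/13 means 13 network bits, 19 host bits
Binary: 11111111111110000000000000000000
Mask: 255.248.0.0


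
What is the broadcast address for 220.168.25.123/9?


Network: 220.128.0.0/9
Host bits = 23
Set all host bits to 1:
Broadcast: 220.255.255.255


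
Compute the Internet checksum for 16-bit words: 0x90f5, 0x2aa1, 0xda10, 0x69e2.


Sum all words (with carry folding):
+ 0x90f5 = 0x90f5
+ 0x2aa1 = 0xbb96
+ 0xda10 = 0x95a7
+ 0x69e2 = 0xff89
One's complement: ~0xff89
Checksum = 0x0076


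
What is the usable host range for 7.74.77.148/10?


Network: 7.64.0.0
Broadcast: 7.127.255.255
First usable = network + 1
Last usable = broadcast - 1
Range: 7.64.0.1 to 7.127.255.254


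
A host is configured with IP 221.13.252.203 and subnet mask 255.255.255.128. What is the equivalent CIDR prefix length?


Binary: 11111111.11111111.11111111.10000000
Count leading 1s
Prefix: /25


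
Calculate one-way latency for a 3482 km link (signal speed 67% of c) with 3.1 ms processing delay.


Speed = 0.67 * 3e5 km/s = 201000 km/s
Propagation delay = 3482 / 201000 = 0.0173 s = 17.3234 ms
Processing delay = 3.1 ms
Total one-way latency = 20.4234 ms


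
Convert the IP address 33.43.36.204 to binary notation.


33 = 00100001
43 = 00101011
36 = 00100100
204 = 11001100
Binary: 00100001.00101011.00100100.11001100


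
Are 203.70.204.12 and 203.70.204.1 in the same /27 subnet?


Mask: 255.255.255.224
203.70.204.12 AND mask = 203.70.204.0
203.70.204.1 AND mask = 203.70.204.0
Yes, same subnet (203.70.204.0)


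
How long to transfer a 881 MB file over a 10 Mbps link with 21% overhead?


Effective throughput = 10 * (1 - 21/100) = 7.9 Mbps
File size in Mb = 881 * 8 = 7048 Mb
Time = 7048 / 7.9
Time = 892.1519 seconds


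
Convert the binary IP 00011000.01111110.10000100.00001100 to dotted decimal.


00011000 = 24
01111110 = 126
10000100 = 132
00001100 = 12
IP: 24.126.132.12


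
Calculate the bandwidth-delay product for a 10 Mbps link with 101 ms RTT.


BDP = bandwidth * RTT
= 10 Mbps * 101 ms
= 10 * 1e6 * 101 / 1000 bits
= 1010000 bits
= 126250 bytes
= 123.291 KB
BDP = 1010000 bits (126250 bytes)


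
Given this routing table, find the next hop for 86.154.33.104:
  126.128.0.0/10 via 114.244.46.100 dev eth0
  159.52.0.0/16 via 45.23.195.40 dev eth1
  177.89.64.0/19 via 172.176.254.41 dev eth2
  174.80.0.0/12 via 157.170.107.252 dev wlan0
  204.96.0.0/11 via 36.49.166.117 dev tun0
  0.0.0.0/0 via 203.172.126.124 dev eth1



Longest prefix match for 86.154.33.104:
  /10 126.128.0.0: no
  /16 159.52.0.0: no
  /19 177.89.64.0: no
  /12 174.80.0.0: no
  /11 204.96.0.0: no
  /0 0.0.0.0: MATCH
Selected: next-hop 203.172.126.124 via eth1 (matched /0)


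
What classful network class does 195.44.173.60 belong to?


First octet: 195
Binary: 11000011
110xxxxx -> Class C (192-223)
Class C, default mask 255.255.255.0 (/24)


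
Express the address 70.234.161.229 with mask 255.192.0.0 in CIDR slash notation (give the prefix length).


Binary: 11111111.11000000.00000000.00000000
Count leading 1s
Prefix: /10


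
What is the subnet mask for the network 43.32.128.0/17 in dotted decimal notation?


/17 means 17 network bits, 15 host bits
Binary: 11111111111111111000000000000000
Mask: 255.255.128.0


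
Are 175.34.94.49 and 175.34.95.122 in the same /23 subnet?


Mask: 255.255.254.0
175.34.94.49 AND mask = 175.34.94.0
175.34.95.122 AND mask = 175.34.94.0
Yes, same subnet (175.34.94.0)


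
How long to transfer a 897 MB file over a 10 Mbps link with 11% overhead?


Effective throughput = 10 * (1 - 11/100) = 8.9 Mbps
File size in Mb = 897 * 8 = 7176 Mb
Time = 7176 / 8.9
Time = 806.2921 seconds


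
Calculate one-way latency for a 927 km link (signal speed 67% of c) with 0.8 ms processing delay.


Speed = 0.67 * 3e5 km/s = 201000 km/s
Propagation delay = 927 / 201000 = 0.0046 s = 4.6119 ms
Processing delay = 0.8 ms
Total one-way latency = 5.4119 ms


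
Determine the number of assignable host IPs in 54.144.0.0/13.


Host bits = 32 - 13 = 19
Total addresses = 2^19 = 524288
Usable = total - 2 (network and broadcast)
Usable hosts: 524286


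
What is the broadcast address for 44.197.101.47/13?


Network: 44.192.0.0/13
Host bits = 19
Set all host bits to 1:
Broadcast: 44.199.255.255


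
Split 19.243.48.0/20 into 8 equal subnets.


New prefix = 20 + 3 = 23
Each subnet has 512 addresses
  19.243.48.0/23
  19.243.50.0/23
  19.243.52.0/23
  19.243.54.0/23
  19.243.56.0/23
  19.243.58.0/23
  19.243.60.0/23
  19.243.62.0/23
Subnets: 19.243.48.0/23, 19.243.50.0/23, 19.243.52.0/23, 19.243.54.0/23, 19.243.56.0/23, 19.243.58.0/23, 19.243.60.0/23, 19.243.62.0/23


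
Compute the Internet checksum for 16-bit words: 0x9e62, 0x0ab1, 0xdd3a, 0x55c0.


Sum all words (with carry folding):
+ 0x9e62 = 0x9e62
+ 0x0ab1 = 0xa913
+ 0xdd3a = 0x864e
+ 0x55c0 = 0xdc0e
One's complement: ~0xdc0e
Checksum = 0x23f1


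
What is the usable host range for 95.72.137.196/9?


Network: 95.0.0.0
Broadcast: 95.127.255.255
First usable = network + 1
Last usable = broadcast - 1
Range: 95.0.0.1 to 95.127.255.254


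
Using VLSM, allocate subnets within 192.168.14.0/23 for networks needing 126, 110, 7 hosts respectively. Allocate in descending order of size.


126 hosts -> /25 (126 usable): 192.168.14.0/25
110 hosts -> /25 (126 usable): 192.168.14.128/25
7 hosts -> /28 (14 usable): 192.168.15.0/28
Allocation: 192.168.14.0/25 (126 hosts, 126 usable); 192.168.14.128/25 (110 hosts, 126 usable); 192.168.15.0/28 (7 hosts, 14 usable)


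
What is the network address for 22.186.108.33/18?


IP:   00010110.10111010.01101100.00100001
Mask: 11111111.11111111.11000000.00000000
AND operation:
Net:  00010110.10111010.01000000.00000000
Network: 22.186.64.0/18


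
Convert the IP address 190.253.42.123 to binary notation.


190 = 10111110
253 = 11111101
42 = 00101010
123 = 01111011
Binary: 10111110.11111101.00101010.01111011


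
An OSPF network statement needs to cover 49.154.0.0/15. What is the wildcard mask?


Subnet mask: 255.254.0.0
Wildcard = 255.255.255.255 - subnet mask
255 - 255 = 0
255 - 254 = 1
255 - 0 = 255
255 - 0 = 255
Wildcard: 0.1.255.255


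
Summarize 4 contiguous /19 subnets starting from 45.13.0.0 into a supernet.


Original prefix: /19
Number of subnets: 4 = 2^2
New prefix = 19 - 2 = 17
Supernet: 45.13.0.0/17


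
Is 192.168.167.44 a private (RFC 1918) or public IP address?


RFC 1918 private ranges:
  10.0.0.0/8 (10.0.0.0 - 10.255.255.255)
  172.16.0.0/12 (172.16.0.0 - 172.31.255.255)
  192.168.0.0/16 (192.168.0.0 - 192.168.255.255)
Private (in 192.168.0.0/16)


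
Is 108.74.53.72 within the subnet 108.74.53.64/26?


Subnet network: 108.74.53.64
Test IP AND mask: 108.74.53.64
Yes, 108.74.53.72 is in 108.74.53.64/26


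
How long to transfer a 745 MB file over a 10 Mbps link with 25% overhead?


Effective throughput = 10 * (1 - 25/100) = 7.5 Mbps
File size in Mb = 745 * 8 = 5960 Mb
Time = 5960 / 7.5
Time = 794.6667 seconds


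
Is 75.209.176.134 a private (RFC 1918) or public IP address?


RFC 1918 private ranges:
  10.0.0.0/8 (10.0.0.0 - 10.255.255.255)
  172.16.0.0/12 (172.16.0.0 - 172.31.255.255)
  192.168.0.0/16 (192.168.0.0 - 192.168.255.255)
Public (not in any RFC 1918 range)


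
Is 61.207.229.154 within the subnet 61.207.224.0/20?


Subnet network: 61.207.224.0
Test IP AND mask: 61.207.224.0
Yes, 61.207.229.154 is in 61.207.224.0/20


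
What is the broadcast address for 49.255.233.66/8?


Network: 49.0.0.0/8
Host bits = 24
Set all host bits to 1:
Broadcast: 49.255.255.255


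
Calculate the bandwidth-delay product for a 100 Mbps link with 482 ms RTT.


BDP = bandwidth * RTT
= 100 Mbps * 482 ms
= 100 * 1e6 * 482 / 1000 bits
= 48200000 bits
= 6025000 bytes
= 5883.7891 KB
BDP = 48200000 bits (6025000 bytes)


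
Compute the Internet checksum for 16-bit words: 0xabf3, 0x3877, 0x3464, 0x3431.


Sum all words (with carry folding):
+ 0xabf3 = 0xabf3
+ 0x3877 = 0xe46a
+ 0x3464 = 0x18cf
+ 0x3431 = 0x4d00
One's complement: ~0x4d00
Checksum = 0xb2ff


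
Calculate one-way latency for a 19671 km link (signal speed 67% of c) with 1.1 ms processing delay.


Speed = 0.67 * 3e5 km/s = 201000 km/s
Propagation delay = 19671 / 201000 = 0.0979 s = 97.8657 ms
Processing delay = 1.1 ms
Total one-way latency = 98.9657 ms


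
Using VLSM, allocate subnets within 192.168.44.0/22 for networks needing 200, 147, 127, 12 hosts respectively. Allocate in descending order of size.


200 hosts -> /24 (254 usable): 192.168.44.0/24
147 hosts -> /24 (254 usable): 192.168.45.0/24
127 hosts -> /24 (254 usable): 192.168.46.0/24
12 hosts -> /28 (14 usable): 192.168.47.0/28
Allocation: 192.168.44.0/24 (200 hosts, 254 usable); 192.168.45.0/24 (147 hosts, 254 usable); 192.168.46.0/24 (127 hosts, 254 usable); 192.168.47.0/28 (12 hosts, 14 usable)


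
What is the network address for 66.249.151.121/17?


IP:   01000010.11111001.10010111.01111001
Mask: 11111111.11111111.10000000.00000000
AND operation:
Net:  01000010.11111001.10000000.00000000
Network: 66.249.128.0/17


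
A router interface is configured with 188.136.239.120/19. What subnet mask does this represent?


/19 means 19 network bits, 13 host bits
Binary: 11111111111111111110000000000000
Mask: 255.255.224.0


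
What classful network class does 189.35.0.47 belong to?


First octet: 189
Binary: 10111101
10xxxxxx -> Class B (128-191)
Class B, default mask 255.255.0.0 (/16)


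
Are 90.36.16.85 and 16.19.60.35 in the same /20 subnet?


Mask: 255.255.240.0
90.36.16.85 AND mask = 90.36.16.0
16.19.60.35 AND mask = 16.19.48.0
No, different subnets (90.36.16.0 vs 16.19.48.0)


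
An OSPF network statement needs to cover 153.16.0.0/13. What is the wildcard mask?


Subnet mask: 255.248.0.0
Wildcard = 255.255.255.255 - subnet mask
255 - 255 = 0
255 - 248 = 7
255 - 0 = 255
255 - 0 = 255
Wildcard: 0.7.255.255


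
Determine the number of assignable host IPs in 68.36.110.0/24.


Host bits = 32 - 24 = 8
Total addresses = 2^8 = 256
Usable = total - 2 (network and broadcast)
Usable hosts: 254


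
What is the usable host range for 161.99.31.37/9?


Network: 161.0.0.0
Broadcast: 161.127.255.255
First usable = network + 1
Last usable = broadcast - 1
Range: 161.0.0.1 to 161.127.255.254


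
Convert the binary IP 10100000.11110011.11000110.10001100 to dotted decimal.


10100000 = 160
11110011 = 243
11000110 = 198
10001100 = 140
IP: 160.243.198.140


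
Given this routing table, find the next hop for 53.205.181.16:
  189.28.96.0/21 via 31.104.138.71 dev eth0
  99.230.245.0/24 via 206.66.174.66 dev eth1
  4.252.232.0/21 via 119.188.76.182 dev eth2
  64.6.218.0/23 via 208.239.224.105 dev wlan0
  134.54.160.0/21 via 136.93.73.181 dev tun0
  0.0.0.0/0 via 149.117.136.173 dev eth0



Longest prefix match for 53.205.181.16:
  /21 189.28.96.0: no
  /24 99.230.245.0: no
  /21 4.252.232.0: no
  /23 64.6.218.0: no
  /21 134.54.160.0: no
  /0 0.0.0.0: MATCH
Selected: next-hop 149.117.136.173 via eth0 (matched /0)


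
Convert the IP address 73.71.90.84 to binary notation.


73 = 01001001
71 = 01000111
90 = 01011010
84 = 01010100
Binary: 01001001.01000111.01011010.01010100


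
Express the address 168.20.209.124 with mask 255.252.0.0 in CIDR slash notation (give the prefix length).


Binary: 11111111.11111100.00000000.00000000
Count leading 1s
Prefix: /14


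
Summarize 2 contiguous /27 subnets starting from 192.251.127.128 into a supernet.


Original prefix: /27
Number of subnets: 2 = 2^1
New prefix = 27 - 1 = 26
Supernet: 192.251.127.128/26


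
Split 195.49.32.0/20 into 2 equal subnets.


New prefix = 20 + 1 = 21
Each subnet has 2048 addresses
  195.49.32.0/21
  195.49.40.0/21
Subnets: 195.49.32.0/21, 195.49.40.0/21


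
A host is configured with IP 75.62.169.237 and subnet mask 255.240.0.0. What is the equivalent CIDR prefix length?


Binary: 11111111.11110000.00000000.00000000
Count leading 1s
Prefix: /12


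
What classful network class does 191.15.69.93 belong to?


First octet: 191
Binary: 10111111
10xxxxxx -> Class B (128-191)
Class B, default mask 255.255.0.0 (/16)


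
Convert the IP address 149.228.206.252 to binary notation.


149 = 10010101
228 = 11100100
206 = 11001110
252 = 11111100
Binary: 10010101.11100100.11001110.11111100


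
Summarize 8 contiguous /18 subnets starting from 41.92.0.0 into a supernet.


Original prefix: /18
Number of subnets: 8 = 2^3
New prefix = 18 - 3 = 15
Supernet: 41.92.0.0/15


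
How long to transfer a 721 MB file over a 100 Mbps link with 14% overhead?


Effective throughput = 100 * (1 - 14/100) = 86 Mbps
File size in Mb = 721 * 8 = 5768 Mb
Time = 5768 / 86
Time = 67.0698 seconds


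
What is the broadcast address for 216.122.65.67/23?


Network: 216.122.64.0/23
Host bits = 9
Set all host bits to 1:
Broadcast: 216.122.65.255


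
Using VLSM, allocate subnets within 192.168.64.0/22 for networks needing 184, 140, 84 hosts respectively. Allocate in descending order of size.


184 hosts -> /24 (254 usable): 192.168.64.0/24
140 hosts -> /24 (254 usable): 192.168.65.0/24
84 hosts -> /25 (126 usable): 192.168.66.0/25
Allocation: 192.168.64.0/24 (184 hosts, 254 usable); 192.168.65.0/24 (140 hosts, 254 usable); 192.168.66.0/25 (84 hosts, 126 usable)


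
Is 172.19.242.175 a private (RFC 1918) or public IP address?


RFC 1918 private ranges:
  10.0.0.0/8 (10.0.0.0 - 10.255.255.255)
  172.16.0.0/12 (172.16.0.0 - 172.31.255.255)
  192.168.0.0/16 (192.168.0.0 - 192.168.255.255)
Private (in 172.16.0.0/12)


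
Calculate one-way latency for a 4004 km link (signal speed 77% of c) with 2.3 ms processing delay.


Speed = 0.77 * 3e5 km/s = 231000 km/s
Propagation delay = 4004 / 231000 = 0.0173 s = 17.3333 ms
Processing delay = 2.3 ms
Total one-way latency = 19.6333 ms


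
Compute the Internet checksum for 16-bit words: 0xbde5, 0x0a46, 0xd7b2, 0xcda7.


Sum all words (with carry folding):
+ 0xbde5 = 0xbde5
+ 0x0a46 = 0xc82b
+ 0xd7b2 = 0x9fde
+ 0xcda7 = 0x6d86
One's complement: ~0x6d86
Checksum = 0x9279


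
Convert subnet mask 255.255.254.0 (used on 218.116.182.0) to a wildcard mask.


Subnet mask: 255.255.254.0
Wildcard = 255.255.255.255 - subnet mask
255 - 255 = 0
255 - 255 = 0
255 - 254 = 1
255 - 0 = 255
Wildcard: 0.0.1.255


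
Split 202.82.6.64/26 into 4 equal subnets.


New prefix = 26 + 2 = 28
Each subnet has 16 addresses
  202.82.6.64/28
  202.82.6.80/28
  202.82.6.96/28
  202.82.6.112/28
Subnets: 202.82.6.64/28, 202.82.6.80/28, 202.82.6.96/28, 202.82.6.112/28


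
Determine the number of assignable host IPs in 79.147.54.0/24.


Host bits = 32 - 24 = 8
Total addresses = 2^8 = 256
Usable = total - 2 (network and broadcast)
Usable hosts: 254


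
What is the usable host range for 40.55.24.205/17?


Network: 40.55.0.0
Broadcast: 40.55.127.255
First usable = network + 1
Last usable = broadcast - 1
Range: 40.55.0.1 to 40.55.127.254


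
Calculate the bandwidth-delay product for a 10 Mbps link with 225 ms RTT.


BDP = bandwidth * RTT
= 10 Mbps * 225 ms
= 10 * 1e6 * 225 / 1000 bits
= 2250000 bits
= 281250 bytes
= 274.6582 KB
BDP = 2250000 bits (281250 bytes)


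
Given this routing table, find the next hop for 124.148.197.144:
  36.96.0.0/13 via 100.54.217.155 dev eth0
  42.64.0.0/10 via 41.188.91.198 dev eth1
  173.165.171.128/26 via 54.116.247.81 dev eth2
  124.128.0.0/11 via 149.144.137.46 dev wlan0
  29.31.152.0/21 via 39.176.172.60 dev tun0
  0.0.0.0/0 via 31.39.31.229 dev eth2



Longest prefix match for 124.148.197.144:
  /13 36.96.0.0: no
  /10 42.64.0.0: no
  /26 173.165.171.128: no
  /11 124.128.0.0: MATCH
  /21 29.31.152.0: no
  /0 0.0.0.0: MATCH
Selected: next-hop 149.144.137.46 via wlan0 (matched /11)


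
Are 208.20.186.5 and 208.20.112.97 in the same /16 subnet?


Mask: 255.255.0.0
208.20.186.5 AND mask = 208.20.0.0
208.20.112.97 AND mask = 208.20.0.0
Yes, same subnet (208.20.0.0)


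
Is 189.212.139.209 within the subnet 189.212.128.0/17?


Subnet network: 189.212.128.0
Test IP AND mask: 189.212.128.0
Yes, 189.212.139.209 is in 189.212.128.0/17


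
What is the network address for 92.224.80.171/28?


IP:   01011100.11100000.01010000.10101011
Mask: 11111111.11111111.11111111.11110000
AND operation:
Net:  01011100.11100000.01010000.10100000
Network: 92.224.80.160/28


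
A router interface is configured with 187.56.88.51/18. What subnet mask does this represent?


/18 means 18 network bits, 14 host bits
Binary: 11111111111111111100000000000000
Mask: 255.255.192.0


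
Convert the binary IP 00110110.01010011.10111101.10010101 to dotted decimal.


00110110 = 54
01010011 = 83
10111101 = 189
10010101 = 149
IP: 54.83.189.149


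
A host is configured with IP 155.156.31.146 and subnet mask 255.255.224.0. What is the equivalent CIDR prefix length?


Binary: 11111111.11111111.11100000.00000000
Count leading 1s
Prefix: /19


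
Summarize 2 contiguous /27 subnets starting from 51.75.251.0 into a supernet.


Original prefix: /27
Number of subnets: 2 = 2^1
New prefix = 27 - 1 = 26
Supernet: 51.75.251.0/26


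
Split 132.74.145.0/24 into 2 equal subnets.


New prefix = 24 + 1 = 25
Each subnet has 128 addresses
  132.74.145.0/25
  132.74.145.128/25
Subnets: 132.74.145.0/25, 132.74.145.128/25


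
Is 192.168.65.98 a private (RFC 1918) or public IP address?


RFC 1918 private ranges:
  10.0.0.0/8 (10.0.0.0 - 10.255.255.255)
  172.16.0.0/12 (172.16.0.0 - 172.31.255.255)
  192.168.0.0/16 (192.168.0.0 - 192.168.255.255)
Private (in 192.168.0.0/16)


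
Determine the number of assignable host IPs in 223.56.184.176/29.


Host bits = 32 - 29 = 3
Total addresses = 2^3 = 8
Usable = total - 2 (network and broadcast)
Usable hosts: 6


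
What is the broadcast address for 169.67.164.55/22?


Network: 169.67.164.0/22
Host bits = 10
Set all host bits to 1:
Broadcast: 169.67.167.255


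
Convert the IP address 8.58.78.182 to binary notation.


8 = 00001000
58 = 00111010
78 = 01001110
182 = 10110110
Binary: 00001000.00111010.01001110.10110110


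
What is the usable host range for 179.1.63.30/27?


Network: 179.1.63.0
Broadcast: 179.1.63.31
First usable = network + 1
Last usable = broadcast - 1
Range: 179.1.63.1 to 179.1.63.30


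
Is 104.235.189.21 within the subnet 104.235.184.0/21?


Subnet network: 104.235.184.0
Test IP AND mask: 104.235.184.0
Yes, 104.235.189.21 is in 104.235.184.0/21


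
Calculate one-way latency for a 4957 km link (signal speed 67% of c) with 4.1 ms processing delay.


Speed = 0.67 * 3e5 km/s = 201000 km/s
Propagation delay = 4957 / 201000 = 0.0247 s = 24.6617 ms
Processing delay = 4.1 ms
Total one-way latency = 28.7617 ms


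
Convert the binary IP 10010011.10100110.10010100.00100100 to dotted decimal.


10010011 = 147
10100110 = 166
10010100 = 148
00100100 = 36
IP: 147.166.148.36


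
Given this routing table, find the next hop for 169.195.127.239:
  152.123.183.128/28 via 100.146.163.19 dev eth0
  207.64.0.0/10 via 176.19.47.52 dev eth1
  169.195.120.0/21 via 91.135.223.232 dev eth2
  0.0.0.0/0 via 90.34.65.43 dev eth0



Longest prefix match for 169.195.127.239:
  /28 152.123.183.128: no
  /10 207.64.0.0: no
  /21 169.195.120.0: MATCH
  /0 0.0.0.0: MATCH
Selected: next-hop 91.135.223.232 via eth2 (matched /21)


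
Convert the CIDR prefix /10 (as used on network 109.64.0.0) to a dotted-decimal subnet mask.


/10 means 10 network bits, 22 host bits
Binary: 11111111110000000000000000000000
Mask: 255.192.0.0


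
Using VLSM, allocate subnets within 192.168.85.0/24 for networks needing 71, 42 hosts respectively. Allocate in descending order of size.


71 hosts -> /25 (126 usable): 192.168.85.0/25
42 hosts -> /26 (62 usable): 192.168.85.128/26
Allocation: 192.168.85.0/25 (71 hosts, 126 usable); 192.168.85.128/26 (42 hosts, 62 usable)


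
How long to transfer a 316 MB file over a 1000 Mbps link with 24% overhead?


Effective throughput = 1000 * (1 - 24/100) = 760 Mbps
File size in Mb = 316 * 8 = 2528 Mb
Time = 2528 / 760
Time = 3.3263 seconds


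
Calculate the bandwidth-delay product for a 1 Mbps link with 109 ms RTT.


BDP = bandwidth * RTT
= 1 Mbps * 109 ms
= 1 * 1e6 * 109 / 1000 bits
= 109000 bits
= 13625 bytes
= 13.3057 KB
BDP = 109000 bits (13625 bytes)


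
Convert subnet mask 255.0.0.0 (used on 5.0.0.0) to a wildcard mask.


Subnet mask: 255.0.0.0
Wildcard = 255.255.255.255 - subnet mask
255 - 255 = 0
255 - 0 = 255
255 - 0 = 255
255 - 0 = 255
Wildcard: 0.255.255.255


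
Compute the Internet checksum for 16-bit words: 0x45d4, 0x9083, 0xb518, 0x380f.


Sum all words (with carry folding):
+ 0x45d4 = 0x45d4
+ 0x9083 = 0xd657
+ 0xb518 = 0x8b70
+ 0x380f = 0xc37f
One's complement: ~0xc37f
Checksum = 0x3c80


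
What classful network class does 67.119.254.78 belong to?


First octet: 67
Binary: 01000011
0xxxxxxx -> Class A (1-126)
Class A, default mask 255.0.0.0 (/8)


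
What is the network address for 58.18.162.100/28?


IP:   00111010.00010010.10100010.01100100
Mask: 11111111.11111111.11111111.11110000
AND operation:
Net:  00111010.00010010.10100010.01100000
Network: 58.18.162.96/28
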